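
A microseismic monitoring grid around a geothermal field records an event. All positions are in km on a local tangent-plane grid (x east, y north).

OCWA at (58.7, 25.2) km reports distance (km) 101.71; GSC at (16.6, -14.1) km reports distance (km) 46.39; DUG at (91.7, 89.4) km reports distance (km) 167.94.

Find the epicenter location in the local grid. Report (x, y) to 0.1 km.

Circle about each station: (x − 58.7)² + (y − 25.2)² = 101.71²; (x − 16.6)² + (y + 14.1)² = 46.39²; (x − 91.7)² + (y − 89.4)² = 167.94².
Subtracting the OCWA equation from the GSC and DUG equations removes the quadratic terms:
-84.2 x − 78.6 y = 4586.53
66.0 x + 128.4 y = -5538.40
Solving the 2×2 system: x ≈ -27.3, y ≈ -29.1 km.
Check against OCWA (with the unrounded x, y): √((x − 58.7)²+(y − 25.2)²) = 101.72 ≈ 101.71 km. ✓

x ≈ -27.3 km, y ≈ -29.1 km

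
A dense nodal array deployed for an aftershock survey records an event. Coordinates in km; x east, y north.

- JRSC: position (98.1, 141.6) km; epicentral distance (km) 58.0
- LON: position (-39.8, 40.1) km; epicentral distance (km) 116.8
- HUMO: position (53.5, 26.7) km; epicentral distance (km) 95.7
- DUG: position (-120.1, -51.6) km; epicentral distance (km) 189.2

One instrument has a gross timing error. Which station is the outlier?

DUG

Solve using three stations at a time. Using JRSC, LON, HUMO (subtract circle equations pairwise → linear system) gives (x, y) ≈ (43.6, 121.9).
Distances from that point to each station vs reported:
  JRSC: calculated 58.0 vs reported 58.0 → residual 0.0 km
  LON: calculated 116.8 vs reported 116.8 → residual 0.0 km
  HUMO: calculated 95.7 vs reported 95.7 → residual 0.0 km
  DUG: calculated 238.5 vs reported 189.2 → residual 49.3 km
JRSC, LON, HUMO are mutually consistent (residuals ≈ 0); DUG is off by 49.3 km.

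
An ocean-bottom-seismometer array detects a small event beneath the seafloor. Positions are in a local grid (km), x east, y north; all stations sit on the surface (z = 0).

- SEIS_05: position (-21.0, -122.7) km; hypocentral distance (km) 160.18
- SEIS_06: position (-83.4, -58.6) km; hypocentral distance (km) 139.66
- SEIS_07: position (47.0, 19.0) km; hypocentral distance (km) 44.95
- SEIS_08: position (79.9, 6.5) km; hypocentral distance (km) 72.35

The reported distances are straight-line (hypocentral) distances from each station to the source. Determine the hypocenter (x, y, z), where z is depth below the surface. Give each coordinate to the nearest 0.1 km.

Each station gives a sphere (x−x_i)² + (y−y_i)² + z² = d_i² (stations at z=0).
Subtracting the SEIS_05 sphere from SEIS_06 and SEIS_07: z² cancels, leaving linear equations in x and y:
-124.8 x + 128.2 y = 1045.95
136.0 x + 283.4 y = 10710.84
Solving: x ≈ 20.391, y ≈ 28.009 km (keep extra digits for the depth step; rounded: 20.4, 28.0).
Then from the SEIS_05 sphere: z² = 160.18² − (x + 21.0)² − (y + 122.7)² with x = 20.391, y = 28.009, so z ≈ 35.089 ≈ 35.1 km.

(20.4, 28.0, 35.1)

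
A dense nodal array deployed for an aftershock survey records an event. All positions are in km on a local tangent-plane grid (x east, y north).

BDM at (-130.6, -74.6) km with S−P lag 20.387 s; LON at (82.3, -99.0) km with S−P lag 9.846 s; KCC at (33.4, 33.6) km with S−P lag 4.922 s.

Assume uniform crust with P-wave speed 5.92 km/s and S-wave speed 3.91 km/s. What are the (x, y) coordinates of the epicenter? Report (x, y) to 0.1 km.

86.7 km east, 14.3 km north

Distance from S−P lag: d = Δt · v_P v_S / (v_P − v_S) = Δt · (5.92·3.91)/(5.92−3.91) ≈ 11.5160·Δt.
So d_BDM = 234.78, d_LON = 113.39, d_KCC = 56.68 km.
Circle about each station: (x + 130.6)² + (y + 74.6)² = 234.78²; (x − 82.3)² + (y + 99.0)² = 113.39²; (x − 33.4)² + (y − 33.6)² = 56.68².
Subtracting the BDM equation from the LON and KCC equations removes the quadratic terms:
425.8 x − 48.8 y = 36217.13
328.0 x + 216.4 y = 31532.03
Solving the 2×2 system: x ≈ 86.7, y ≈ 14.3 km.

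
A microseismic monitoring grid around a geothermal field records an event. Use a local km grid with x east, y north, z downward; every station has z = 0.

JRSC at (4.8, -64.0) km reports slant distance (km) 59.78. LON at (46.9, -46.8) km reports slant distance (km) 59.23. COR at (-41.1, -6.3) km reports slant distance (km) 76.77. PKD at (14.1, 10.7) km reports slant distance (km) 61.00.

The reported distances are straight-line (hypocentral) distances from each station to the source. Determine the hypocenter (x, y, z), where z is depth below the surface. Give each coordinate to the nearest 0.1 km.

Each station gives a sphere (x−x_i)² + (y−y_i)² + z² = d_i² (stations at z=0).
Subtracting the JRSC sphere from LON and COR: z² cancels, leaving linear equations in x and y:
84.2 x + 34.4 y = 336.27
-91.8 x + 115.4 y = -4710.12
Solving: x ≈ 15.599, y ≈ -28.407 km (keep extra digits for the depth step; rounded: 15.6, -28.4).
Then from the JRSC sphere: z² = 59.78² − (x − 4.8)² − (y + 64.0)² with x = 15.599, y = -28.407, so z ≈ 46.799 ≈ 46.8 km.

(15.6, -28.4, 46.8)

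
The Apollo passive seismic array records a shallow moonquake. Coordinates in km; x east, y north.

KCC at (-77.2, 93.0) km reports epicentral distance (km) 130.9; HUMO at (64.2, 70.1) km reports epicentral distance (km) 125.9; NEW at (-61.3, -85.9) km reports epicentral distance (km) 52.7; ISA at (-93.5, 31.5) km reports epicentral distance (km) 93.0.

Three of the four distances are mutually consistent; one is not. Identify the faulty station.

NEW

Solve using three stations at a time. Using KCC, HUMO, ISA (subtract circle equations pairwise → linear system) gives (x, y) ≈ (-19.1, -24.3).
Distances from that point to each station vs reported:
  KCC: calculated 130.9 vs reported 130.9 → residual 0.0 km
  HUMO: calculated 125.9 vs reported 125.9 → residual 0.0 km
  NEW: calculated 74.7 vs reported 52.7 → residual 22.0 km
  ISA: calculated 93.0 vs reported 93.0 → residual 0.0 km
KCC, HUMO, ISA are mutually consistent (residuals ≈ 0); NEW is off by 22.0 km.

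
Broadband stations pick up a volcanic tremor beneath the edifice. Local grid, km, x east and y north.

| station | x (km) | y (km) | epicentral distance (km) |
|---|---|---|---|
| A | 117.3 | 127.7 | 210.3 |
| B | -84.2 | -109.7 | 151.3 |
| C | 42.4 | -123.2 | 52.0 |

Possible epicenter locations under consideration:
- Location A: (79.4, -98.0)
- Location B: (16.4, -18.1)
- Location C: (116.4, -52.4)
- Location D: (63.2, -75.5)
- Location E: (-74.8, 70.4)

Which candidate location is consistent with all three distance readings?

Location D

For each candidate, compare |candidate − station| to the reported distance:
Location A: residuals A 18.6, B 12.7, C 7.2 → max 18.6 km
Location B: residuals A 33.0, B 15.2, C 56.3 → max 56.3 km
Location C: residuals A 30.2, B 57.3, C 50.4 → max 57.3 km
Location D: residuals A 0.0, B 0.0, C 0.0 → max 0.0 km
Location E: residuals A 9.8, B 29.0, C 174.3 → max 174.3 km
Only Location D has all residuals ≈ 0.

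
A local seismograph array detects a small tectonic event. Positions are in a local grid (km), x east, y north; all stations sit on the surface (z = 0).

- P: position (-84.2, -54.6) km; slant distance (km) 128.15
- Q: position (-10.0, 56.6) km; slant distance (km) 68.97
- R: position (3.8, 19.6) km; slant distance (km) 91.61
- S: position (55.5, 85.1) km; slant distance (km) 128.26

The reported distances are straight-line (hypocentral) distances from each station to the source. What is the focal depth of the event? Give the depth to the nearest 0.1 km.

depth ≈ 42.4 km

Each station gives a sphere (x−x_i)² + (y−y_i)² + z² = d_i² (stations at z=0).
Subtracting the P sphere from Q and R: z² cancels, leaving linear equations in x and y:
148.4 x + 222.4 y = 4898.32
176.0 x + 148.4 y = -1642.17
Solving: x ≈ -63.793, y ≈ 64.592 km (keep extra digits for the depth step; rounded: -63.8, 64.6).
Then from the P sphere: z² = 128.15² − (x + 84.2)² − (y + 54.6)² with x = -63.793, y = 64.592, so z ≈ 42.417 ≈ 42.4 km.
Check against S (with the unrounded solution): distance 128.26 ≈ 128.26 km. ✓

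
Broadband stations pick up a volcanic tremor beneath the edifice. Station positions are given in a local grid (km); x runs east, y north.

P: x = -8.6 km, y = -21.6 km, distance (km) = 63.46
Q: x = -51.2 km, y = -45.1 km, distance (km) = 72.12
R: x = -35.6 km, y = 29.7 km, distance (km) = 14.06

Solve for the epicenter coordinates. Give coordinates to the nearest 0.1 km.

Circle about each station: (x + 8.6)² + (y + 21.6)² = 63.46²; (x + 51.2)² + (y + 45.1)² = 72.12²; (x + 35.6)² + (y − 29.7)² = 14.06².
Subtracting pairs of circle equations eliminates x²+y² and gives linear equations (the radical axes):
-85.2 x − 47.0 y = 2940.81
-54.0 x + 102.6 y = 5438.42
Solving the 2×2 system: x ≈ -49.4, y ≈ 27.0 km.
Check against P (with the unrounded x, y): √((x + 8.6)²+(y + 21.6)²) = 63.46 ≈ 63.46 km. ✓

-49.4 km east, 27.0 km north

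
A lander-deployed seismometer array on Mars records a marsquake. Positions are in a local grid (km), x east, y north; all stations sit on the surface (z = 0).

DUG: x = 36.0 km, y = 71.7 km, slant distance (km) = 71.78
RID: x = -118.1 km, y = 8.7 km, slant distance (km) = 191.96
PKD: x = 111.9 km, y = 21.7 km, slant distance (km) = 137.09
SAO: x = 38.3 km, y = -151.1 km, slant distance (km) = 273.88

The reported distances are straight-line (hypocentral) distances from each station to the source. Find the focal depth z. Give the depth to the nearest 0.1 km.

depth ≈ 55.4 km

Each station gives a sphere (x−x_i)² + (y−y_i)² + z² = d_i² (stations at z=0).
Subtracting the DUG sphere from RID and PKD: z² cancels, leaving linear equations in x and y:
-308.2 x − 126.0 y = -24109.86
151.8 x − 100.0 y = -7085.69
Solving: x ≈ 30.396, y ≈ 116.998 km (keep extra digits for the depth step; rounded: 30.4, 117.0).
Then from the DUG sphere: z² = 71.78² − (x − 36.0)² − (y − 71.7)² with x = 30.396, y = 116.998, so z ≈ 55.399 ≈ 55.4 km.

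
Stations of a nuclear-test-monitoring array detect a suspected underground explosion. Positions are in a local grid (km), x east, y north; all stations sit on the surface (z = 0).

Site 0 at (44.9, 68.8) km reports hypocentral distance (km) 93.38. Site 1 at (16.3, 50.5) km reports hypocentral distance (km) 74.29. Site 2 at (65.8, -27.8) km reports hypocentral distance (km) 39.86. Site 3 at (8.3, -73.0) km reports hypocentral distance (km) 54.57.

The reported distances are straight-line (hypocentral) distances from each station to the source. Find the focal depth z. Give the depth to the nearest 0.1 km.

Each station gives a sphere (x−x_i)² + (y−y_i)² + z² = d_i² (stations at z=0).
Subtracting the Site 0 sphere from Site 1 and Site 2: z² cancels, leaving linear equations in x and y:
-57.2 x − 36.6 y = -732.69
41.8 x − 193.2 y = 5484.03
Solving: x ≈ 27.206, y ≈ -22.499 km (keep extra digits for the depth step; rounded: 27.2, -22.5).
Then from the Site 0 sphere: z² = 93.38² − (x − 44.9)² − (y − 68.8)² with x = 27.206, y = -22.499, so z ≈ 8.440 ≈ 8.4 km.
Check against Site 3 (with the unrounded solution): distance 54.58 ≈ 54.57 km. ✓

depth ≈ 8.4 km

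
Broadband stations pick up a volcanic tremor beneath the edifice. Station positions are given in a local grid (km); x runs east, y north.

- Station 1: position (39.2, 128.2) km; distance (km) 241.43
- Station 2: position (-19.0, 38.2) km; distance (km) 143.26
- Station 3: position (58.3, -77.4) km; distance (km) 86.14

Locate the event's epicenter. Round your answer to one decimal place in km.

x ≈ -23.3 km, y ≈ -105.0 km

Circle about each station: (x − 39.2)² + (y − 128.2)² = 241.43²; (x + 19.0)² + (y − 38.2)² = 143.26²; (x − 58.3)² + (y + 77.4)² = 86.14².
Subtracting the Station 1 equation from the Station 2 and Station 3 equations removes the quadratic terms:
-116.4 x − 180.0 y = 21613.38
38.2 x − 411.2 y = 42286.12
Solving the 2×2 system: x ≈ -23.3, y ≈ -105.0 km.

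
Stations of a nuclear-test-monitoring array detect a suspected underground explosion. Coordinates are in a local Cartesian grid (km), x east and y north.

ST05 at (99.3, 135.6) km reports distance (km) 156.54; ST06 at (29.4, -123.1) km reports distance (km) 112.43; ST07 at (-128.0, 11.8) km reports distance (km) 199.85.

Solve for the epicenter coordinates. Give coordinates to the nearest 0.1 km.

Circle about each station: (x − 99.3)² + (y − 135.6)² = 156.54²; (x − 29.4)² + (y + 123.1)² = 112.43²; (x + 128.0)² + (y − 11.8)² = 199.85².
Subtracting pairs of circle equations eliminates x²+y² and gives linear equations (the radical axes):
-139.8 x − 517.4 y = -365.61
-454.6 x − 247.6 y = -27159.86
Solving the 2×2 system: x ≈ 69.6, y ≈ -18.1 km.
Check against ST05 (with the unrounded x, y): √((x − 99.3)²+(y − 135.6)²) = 156.54 ≈ 156.54 km. ✓

(69.6, -18.1)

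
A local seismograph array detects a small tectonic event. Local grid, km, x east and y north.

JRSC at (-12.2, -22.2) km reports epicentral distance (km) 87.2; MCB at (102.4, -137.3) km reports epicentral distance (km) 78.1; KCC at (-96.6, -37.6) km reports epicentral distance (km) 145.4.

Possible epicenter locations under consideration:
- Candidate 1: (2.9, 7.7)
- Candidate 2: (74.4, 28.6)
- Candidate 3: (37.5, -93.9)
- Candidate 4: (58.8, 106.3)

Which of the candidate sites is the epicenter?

Candidate 3

For each candidate, compare |candidate − station| to the reported distance:
Candidate 1: residuals JRSC 53.7, MCB 97.8, KCC 36.1 → max 97.8 km
Candidate 2: residuals JRSC 13.2, MCB 90.1, KCC 38.0 → max 90.1 km
Candidate 3: residuals JRSC 0.0, MCB 0.0, KCC 0.0 → max 0.0 km
Candidate 4: residuals JRSC 59.6, MCB 169.4, KCC 66.4 → max 169.4 km
Only Candidate 3 has all residuals ≈ 0.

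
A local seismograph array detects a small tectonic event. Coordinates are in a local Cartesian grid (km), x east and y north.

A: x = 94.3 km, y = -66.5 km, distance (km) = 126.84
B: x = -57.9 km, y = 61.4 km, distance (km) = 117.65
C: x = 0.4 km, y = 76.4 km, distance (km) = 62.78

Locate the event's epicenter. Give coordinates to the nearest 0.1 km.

x ≈ 59.6 km, y ≈ 55.5 km

Circle about each station: (x − 94.3)² + (y + 66.5)² = 126.84²; (x + 57.9)² + (y − 61.4)² = 117.65²; (x − 0.4)² + (y − 76.4)² = 62.78².
Subtracting the A equation from the B and C equations removes the quadratic terms:
-304.4 x + 255.8 y = -3945.51
-187.8 x + 285.8 y = 4669.44
Solving the 2×2 system: x ≈ 59.6, y ≈ 55.5 km.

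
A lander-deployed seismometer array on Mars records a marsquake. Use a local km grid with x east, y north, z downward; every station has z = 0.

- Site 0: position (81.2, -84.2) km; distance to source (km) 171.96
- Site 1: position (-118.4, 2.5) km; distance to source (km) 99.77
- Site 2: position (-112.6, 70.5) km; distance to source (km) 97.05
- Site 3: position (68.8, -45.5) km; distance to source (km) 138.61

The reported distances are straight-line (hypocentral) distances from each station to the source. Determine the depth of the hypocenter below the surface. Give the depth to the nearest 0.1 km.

Each station gives a sphere (x−x_i)² + (y−y_i)² + z² = d_i² (stations at z=0).
Subtracting the Site 0 sphere from Site 1 and Site 2: z² cancels, leaving linear equations in x and y:
-399.2 x + 173.4 y = 19957.92
-387.6 x + 309.4 y = 24117.47
Solving: x ≈ -35.398, y ≈ 33.604 km (keep extra digits for the depth step; rounded: -35.4, 33.6).
Then from the Site 0 sphere: z² = 171.96² − (x − 81.2)² − (y + 84.2)² with x = -35.398, y = 33.604, so z ≈ 45.797 ≈ 45.8 km.
Check against Site 3 (with the unrounded solution): distance 138.61 ≈ 138.61 km. ✓

depth ≈ 45.8 km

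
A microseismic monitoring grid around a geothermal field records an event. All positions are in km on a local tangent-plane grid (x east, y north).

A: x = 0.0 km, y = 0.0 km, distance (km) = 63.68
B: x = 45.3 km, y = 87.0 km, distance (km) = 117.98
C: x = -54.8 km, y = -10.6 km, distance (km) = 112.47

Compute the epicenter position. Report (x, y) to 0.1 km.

x ≈ 55.9 km, y ≈ -30.5 km

Circle about each station: x² + y² = 63.68²; (x − 45.3)² + (y − 87.0)² = 117.98²; (x + 54.8)² + (y + 10.6)² = 112.47².
Subtracting pairs of circle equations eliminates x²+y² and gives linear equations (the radical axes):
90.6 x + 174.0 y = -243.05
-109.6 x − 21.2 y = -5478.96
Solving the 2×2 system: x ≈ 55.9, y ≈ -30.5 km.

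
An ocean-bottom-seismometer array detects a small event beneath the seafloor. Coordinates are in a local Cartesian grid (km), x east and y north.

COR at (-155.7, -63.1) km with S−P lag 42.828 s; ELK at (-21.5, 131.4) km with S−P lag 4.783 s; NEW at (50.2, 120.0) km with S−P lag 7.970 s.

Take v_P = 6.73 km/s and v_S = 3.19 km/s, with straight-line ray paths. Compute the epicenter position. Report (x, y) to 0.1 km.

(6.2, 140.0)

Distance from S−P lag: d = Δt · v_P v_S / (v_P − v_S) = Δt · (6.73·3.19)/(6.73−3.19) ≈ 6.0646·Δt.
So d_COR = 259.73, d_ELK = 29.01, d_NEW = 48.33 km.
Circle about each station: (x + 155.7)² + (y + 63.1)² = 259.73²; (x + 21.5)² + (y − 131.4)² = 29.01²; (x − 50.2)² + (y − 120.0)² = 48.33².
Subtracting the COR equation from the ELK and NEW equations removes the quadratic terms:
268.4 x + 389.0 y = 56122.20
411.8 x + 366.2 y = 53819.82
Solving the 2×2 system: x ≈ 6.2, y ≈ 140.0 km.
Check against COR (with the unrounded x, y): √((x + 155.7)²+(y + 63.1)²) = 259.73 ≈ 259.73 km. ✓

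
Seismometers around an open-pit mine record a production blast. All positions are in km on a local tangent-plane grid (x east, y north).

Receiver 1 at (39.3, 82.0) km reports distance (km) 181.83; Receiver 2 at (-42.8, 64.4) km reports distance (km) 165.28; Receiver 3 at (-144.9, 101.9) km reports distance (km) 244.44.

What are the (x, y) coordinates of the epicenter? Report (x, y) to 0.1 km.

Circle about each station: (x − 39.3)² + (y − 82.0)² = 181.83²; (x + 42.8)² + (y − 64.4)² = 165.28²; (x + 144.9)² + (y − 101.9)² = 244.44².
Subtracting pairs of circle equations eliminates x²+y² and gives linear equations (the radical axes):
-164.2 x − 35.2 y = 3455.38
-368.4 x + 39.8 y = -3577.63
Solving the 2×2 system: x ≈ -0.6, y ≈ -95.4 km.

x ≈ -0.6 km, y ≈ -95.4 km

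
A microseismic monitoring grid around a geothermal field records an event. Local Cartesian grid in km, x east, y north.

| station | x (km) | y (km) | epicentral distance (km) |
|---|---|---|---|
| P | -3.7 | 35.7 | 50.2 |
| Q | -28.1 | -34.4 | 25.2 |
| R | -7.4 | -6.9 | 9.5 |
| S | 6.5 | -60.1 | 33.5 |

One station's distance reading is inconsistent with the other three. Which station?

Solve using three stations at a time. Using P, Q, R (subtract circle equations pairwise → linear system) gives (x, y) ≈ (-14.3, -13.4).
Distances from that point to each station vs reported:
  P: calculated 50.2 vs reported 50.2 → residual 0.0 km
  Q: calculated 25.2 vs reported 25.2 → residual 0.0 km
  R: calculated 9.4 vs reported 9.5 → residual 0.1 km
  S: calculated 51.1 vs reported 33.5 → residual 17.6 km
P, Q, R are mutually consistent (residuals ≈ 0); S is off by 17.6 km.

S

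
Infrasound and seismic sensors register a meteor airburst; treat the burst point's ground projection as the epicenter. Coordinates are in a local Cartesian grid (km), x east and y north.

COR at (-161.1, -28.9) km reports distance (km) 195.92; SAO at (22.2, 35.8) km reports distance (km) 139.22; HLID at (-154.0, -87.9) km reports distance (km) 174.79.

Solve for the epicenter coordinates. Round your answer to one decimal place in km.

Circle about each station: (x + 161.1)² + (y + 28.9)² = 195.92²; (x − 22.2)² + (y − 35.8)² = 139.22²; (x + 154.0)² + (y + 87.9)² = 174.79².
Subtracting pairs of circle equations eliminates x²+y² and gives linear equations (the radical axes):
366.6 x + 129.4 y = -6011.50
14.2 x − 118.0 y = 12487.09
Solving the 2×2 system: x ≈ 20.1, y ≈ -103.4 km.

x ≈ 20.1 km, y ≈ -103.4 km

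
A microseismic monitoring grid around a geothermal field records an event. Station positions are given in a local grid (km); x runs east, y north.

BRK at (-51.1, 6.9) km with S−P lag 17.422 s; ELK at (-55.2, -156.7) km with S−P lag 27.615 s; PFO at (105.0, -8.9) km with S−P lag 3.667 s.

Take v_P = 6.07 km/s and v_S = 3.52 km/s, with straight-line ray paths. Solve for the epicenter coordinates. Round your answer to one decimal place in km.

(94.3, 19.9)

Distance from S−P lag: d = Δt · v_P v_S / (v_P − v_S) = Δt · (6.07·3.52)/(6.07−3.52) ≈ 8.3790·Δt.
So d_BRK = 145.98, d_ELK = 231.39, d_PFO = 30.73 km.
Circle about each station: (x + 51.1)² + (y − 6.9)² = 145.98²; (x + 55.2)² + (y + 156.7)² = 231.39²; (x − 105.0)² + (y + 8.9)² = 30.73².
Subtracting pairs of circle equations eliminates x²+y² and gives linear equations (the radical axes):
-8.2 x − 327.2 y = -7288.06
312.2 x − 31.6 y = 28811.22
Solving the 2×2 system: x ≈ 94.3, y ≈ 19.9 km.
Check against BRK (with the unrounded x, y): √((x + 51.1)²+(y − 6.9)²) = 145.98 ≈ 145.98 km. ✓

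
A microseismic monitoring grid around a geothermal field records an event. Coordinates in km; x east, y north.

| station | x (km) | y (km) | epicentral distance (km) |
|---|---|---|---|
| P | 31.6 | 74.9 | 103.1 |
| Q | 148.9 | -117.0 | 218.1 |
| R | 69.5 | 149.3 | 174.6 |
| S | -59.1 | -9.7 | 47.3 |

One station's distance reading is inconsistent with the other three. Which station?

Solve using three stations at a time. Using P, R, S (subtract circle equations pairwise → linear system) gives (x, y) ≈ (-64.3, 37.1).
Distances from that point to each station vs reported:
  P: calculated 103.0 vs reported 103.1 → residual 0.1 km
  Q: calculated 263.0 vs reported 218.1 → residual 44.9 km
  R: calculated 174.6 vs reported 174.6 → residual 0.0 km
  S: calculated 47.1 vs reported 47.3 → residual 0.2 km
P, R, S are mutually consistent (residuals ≈ 0); Q is off by 44.9 km.

Q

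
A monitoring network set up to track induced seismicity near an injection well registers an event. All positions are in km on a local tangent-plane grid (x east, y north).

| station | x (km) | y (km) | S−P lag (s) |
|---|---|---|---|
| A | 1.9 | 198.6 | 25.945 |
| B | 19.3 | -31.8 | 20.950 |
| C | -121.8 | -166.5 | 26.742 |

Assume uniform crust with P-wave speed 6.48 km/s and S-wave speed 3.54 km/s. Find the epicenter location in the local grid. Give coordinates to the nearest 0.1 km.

Distance from S−P lag: d = Δt · v_P v_S / (v_P − v_S) = Δt · (6.48·3.54)/(6.48−3.54) ≈ 7.8024·Δt.
So d_A = 202.43, d_B = 163.46, d_C = 208.65 km.
Circle about each station: (x − 1.9)² + (y − 198.6)² = 202.43²; (x − 19.3)² + (y + 31.8)² = 163.46²; (x + 121.8)² + (y + 166.5)² = 208.65².
Subtracting pairs of circle equations eliminates x²+y² and gives linear equations (the radical axes):
34.8 x − 460.8 y = -23803.11
-247.4 x − 730.2 y = 555.00
Solving the 2×2 system: x ≈ -126.5, y ≈ 42.1 km.

(-126.5, 42.1)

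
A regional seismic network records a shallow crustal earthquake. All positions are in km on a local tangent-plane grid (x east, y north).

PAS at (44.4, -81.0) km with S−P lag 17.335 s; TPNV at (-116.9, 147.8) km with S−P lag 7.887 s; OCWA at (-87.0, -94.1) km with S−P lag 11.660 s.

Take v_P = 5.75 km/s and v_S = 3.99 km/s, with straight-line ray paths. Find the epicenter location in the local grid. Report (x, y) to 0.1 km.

Distance from S−P lag: d = Δt · v_P v_S / (v_P − v_S) = Δt · (5.75·3.99)/(5.75−3.99) ≈ 13.0355·Δt.
So d_PAS = 225.97, d_TPNV = 102.81, d_OCWA = 151.99 km.
Circle about each station: (x − 44.4)² + (y + 81.0)² = 225.97²; (x + 116.9)² + (y − 147.8)² = 102.81²; (x + 87.0)² + (y + 94.1)² = 151.99².
Subtracting the PAS equation from the TPNV and OCWA equations removes the quadratic terms:
-322.6 x + 457.6 y = 67470.63
-262.8 x − 26.2 y = 35852.93
Solving the 2×2 system: x ≈ -141.2, y ≈ 47.9 km.

-141.2 km east, 47.9 km north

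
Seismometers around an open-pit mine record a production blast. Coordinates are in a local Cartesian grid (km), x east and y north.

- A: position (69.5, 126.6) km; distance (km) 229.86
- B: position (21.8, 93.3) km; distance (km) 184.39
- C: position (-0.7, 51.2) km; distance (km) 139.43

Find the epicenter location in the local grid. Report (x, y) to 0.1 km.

Circle about each station: (x − 69.5)² + (y − 126.6)² = 229.86²; (x − 21.8)² + (y − 93.3)² = 184.39²; (x + 0.7)² + (y − 51.2)² = 139.43².
Subtracting the A equation from the B and C equations removes the quadratic terms:
-95.4 x − 66.6 y = 7158.27
-140.4 x − 150.8 y = 15159.01
Solving the 2×2 system: x ≈ -13.9, y ≈ -87.6 km.

x ≈ -13.9 km, y ≈ -87.6 km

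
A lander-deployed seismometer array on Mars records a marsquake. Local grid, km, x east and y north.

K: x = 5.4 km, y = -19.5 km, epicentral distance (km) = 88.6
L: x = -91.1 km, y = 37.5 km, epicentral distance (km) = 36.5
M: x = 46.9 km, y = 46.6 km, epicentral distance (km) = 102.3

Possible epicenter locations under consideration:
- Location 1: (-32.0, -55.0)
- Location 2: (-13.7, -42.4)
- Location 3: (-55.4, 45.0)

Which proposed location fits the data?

Location 3

For each candidate, compare |candidate − station| to the reported distance:
Location 1: residuals K 37.0, L 73.3, M 26.3 → max 73.3 km
Location 2: residuals K 58.8, L 74.7, M 5.4 → max 74.7 km
Location 3: residuals K 0.0, L 0.0, M 0.0 → max 0.0 km
Only Location 3 has all residuals ≈ 0.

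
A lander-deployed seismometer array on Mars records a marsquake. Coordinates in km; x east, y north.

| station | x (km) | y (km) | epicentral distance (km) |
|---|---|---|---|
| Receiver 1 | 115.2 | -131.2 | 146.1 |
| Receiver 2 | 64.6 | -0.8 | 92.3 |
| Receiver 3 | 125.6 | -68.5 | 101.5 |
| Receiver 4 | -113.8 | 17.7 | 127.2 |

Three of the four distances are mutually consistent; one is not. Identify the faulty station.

Receiver 3

Solve using three stations at a time. Using Receiver 1, Receiver 2, Receiver 4 (subtract circle equations pairwise → linear system) gives (x, y) ≈ (-9.8, -55.5).
Distances from that point to each station vs reported:
  Receiver 1: calculated 146.1 vs reported 146.1 → residual 0.0 km
  Receiver 2: calculated 92.3 vs reported 92.3 → residual 0.0 km
  Receiver 3: calculated 136.0 vs reported 101.5 → residual 34.5 km
  Receiver 4: calculated 127.2 vs reported 127.2 → residual 0.0 km
Receiver 1, Receiver 2, Receiver 4 are mutually consistent (residuals ≈ 0); Receiver 3 is off by 34.5 km.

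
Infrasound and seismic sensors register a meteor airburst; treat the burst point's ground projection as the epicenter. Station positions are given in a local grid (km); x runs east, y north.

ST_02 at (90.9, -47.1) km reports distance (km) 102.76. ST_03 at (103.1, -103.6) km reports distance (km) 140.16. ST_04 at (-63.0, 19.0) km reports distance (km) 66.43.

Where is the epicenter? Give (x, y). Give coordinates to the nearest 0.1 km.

Circle about each station: (x − 90.9)² + (y + 47.1)² = 102.76²; (x − 103.1)² + (y + 103.6)² = 140.16²; (x + 63.0)² + (y − 19.0)² = 66.43².
Subtracting the ST_02 equation from the ST_03 and ST_04 equations removes the quadratic terms:
24.4 x − 113.0 y = 1796.14
-307.8 x + 132.2 y = -4.55
Solving the 2×2 system: x ≈ -7.5, y ≈ -17.5 km.

-7.5 km east, -17.5 km north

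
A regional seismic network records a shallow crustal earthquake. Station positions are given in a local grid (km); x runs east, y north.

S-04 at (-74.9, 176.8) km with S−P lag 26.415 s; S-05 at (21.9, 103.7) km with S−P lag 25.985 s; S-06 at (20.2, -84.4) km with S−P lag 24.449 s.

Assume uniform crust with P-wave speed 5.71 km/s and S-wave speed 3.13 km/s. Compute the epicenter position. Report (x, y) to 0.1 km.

Distance from S−P lag: d = Δt · v_P v_S / (v_P − v_S) = Δt · (5.71·3.13)/(5.71−3.13) ≈ 6.9272·Δt.
So d_S-04 = 182.98, d_S-05 = 180.00, d_S-06 = 169.36 km.
Circle about each station: (x + 74.9)² + (y − 176.8)² = 182.98²; (x − 21.9)² + (y − 103.7)² = 180.00²; (x − 20.2)² + (y + 84.4)² = 169.36².
Subtracting the S-04 equation from the S-05 and S-06 equations removes the quadratic terms:
193.6 x − 146.2 y = -24553.27
190.2 x − 522.4 y = -24537.98
Solving the 2×2 system: x ≈ -126.0, y ≈ 1.1 km.

-126.0 km east, 1.1 km north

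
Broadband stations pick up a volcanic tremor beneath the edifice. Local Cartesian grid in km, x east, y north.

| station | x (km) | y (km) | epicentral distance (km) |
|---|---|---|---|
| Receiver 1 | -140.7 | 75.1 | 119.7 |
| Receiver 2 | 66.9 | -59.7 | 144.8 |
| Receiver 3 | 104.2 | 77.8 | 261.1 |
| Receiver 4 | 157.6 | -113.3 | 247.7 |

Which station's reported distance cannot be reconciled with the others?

Solve using three stations at a time. Using Receiver 1, Receiver 2, Receiver 4 (subtract circle equations pairwise → linear system) gives (x, y) ≈ (-73.4, -23.8).
Distances from that point to each station vs reported:
  Receiver 1: calculated 119.7 vs reported 119.7 → residual 0.0 km
  Receiver 2: calculated 144.8 vs reported 144.8 → residual 0.0 km
  Receiver 3: calculated 204.6 vs reported 261.1 → residual 56.5 km
  Receiver 4: calculated 247.7 vs reported 247.7 → residual 0.0 km
Receiver 1, Receiver 2, Receiver 4 are mutually consistent (residuals ≈ 0); Receiver 3 is off by 56.5 km.

Receiver 3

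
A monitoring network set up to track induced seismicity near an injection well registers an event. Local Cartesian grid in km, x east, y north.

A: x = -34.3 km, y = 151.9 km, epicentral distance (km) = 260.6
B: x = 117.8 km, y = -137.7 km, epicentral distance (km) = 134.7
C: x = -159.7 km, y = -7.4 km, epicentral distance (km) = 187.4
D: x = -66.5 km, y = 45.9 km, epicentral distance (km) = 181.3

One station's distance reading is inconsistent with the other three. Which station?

A

Solve using three stations at a time. Using B, C, D (subtract circle equations pairwise → linear system) gives (x, y) ≈ (-16.6, -128.4).
Distances from that point to each station vs reported:
  A: calculated 280.9 vs reported 260.6 → residual 20.3 km
  B: calculated 134.7 vs reported 134.7 → residual 0.0 km
  C: calculated 187.4 vs reported 187.4 → residual 0.0 km
  D: calculated 181.3 vs reported 181.3 → residual 0.0 km
B, C, D are mutually consistent (residuals ≈ 0); A is off by 20.3 km.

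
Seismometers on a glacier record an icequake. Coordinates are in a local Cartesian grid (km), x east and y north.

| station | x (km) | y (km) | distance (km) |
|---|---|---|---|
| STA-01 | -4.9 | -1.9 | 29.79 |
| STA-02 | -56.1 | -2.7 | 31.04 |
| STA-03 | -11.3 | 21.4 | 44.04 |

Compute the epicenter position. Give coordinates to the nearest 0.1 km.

Circle about each station: (x + 4.9)² + (y + 1.9)² = 29.79²; (x + 56.1)² + (y + 2.7)² = 31.04²; (x + 11.3)² + (y − 21.4)² = 44.04².
Subtracting the STA-01 equation from the STA-02 and STA-03 equations removes the quadratic terms:
-102.4 x − 1.6 y = 3050.84
-12.8 x + 46.6 y = -494.05
Solving the 2×2 system: x ≈ -29.5, y ≈ -18.7 km.

x ≈ -29.5 km, y ≈ -18.7 km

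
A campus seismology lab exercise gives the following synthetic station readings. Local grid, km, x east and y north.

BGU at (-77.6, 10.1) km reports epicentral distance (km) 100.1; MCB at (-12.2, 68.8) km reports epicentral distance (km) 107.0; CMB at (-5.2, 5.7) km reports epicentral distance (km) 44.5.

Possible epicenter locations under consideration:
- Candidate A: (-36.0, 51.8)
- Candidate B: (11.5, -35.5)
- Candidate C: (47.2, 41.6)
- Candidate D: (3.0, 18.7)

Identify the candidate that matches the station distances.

Candidate B

For each candidate, compare |candidate − station| to the reported distance:
Candidate A: residuals BGU 41.2, MCB 77.8, CMB 10.9 → max 77.8 km
Candidate B: residuals BGU 0.0, MCB 0.0, CMB 0.0 → max 0.0 km
Candidate C: residuals BGU 28.6, MCB 41.7, CMB 19.0 → max 41.7 km
Candidate D: residuals BGU 19.0, MCB 54.6, CMB 29.1 → max 54.6 km
Only Candidate B has all residuals ≈ 0.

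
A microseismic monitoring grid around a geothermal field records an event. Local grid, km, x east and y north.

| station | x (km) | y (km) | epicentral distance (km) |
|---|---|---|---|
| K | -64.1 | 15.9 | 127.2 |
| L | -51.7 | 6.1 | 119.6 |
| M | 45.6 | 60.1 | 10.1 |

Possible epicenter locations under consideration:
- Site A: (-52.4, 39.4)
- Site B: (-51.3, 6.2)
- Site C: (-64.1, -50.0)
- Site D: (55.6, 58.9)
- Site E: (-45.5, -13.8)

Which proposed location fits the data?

For each candidate, compare |candidate − station| to the reported distance:
Site A: residuals K 100.9, L 86.3, M 90.1 → max 100.9 km
Site B: residuals K 111.1, L 119.2, M 100.8 → max 119.2 km
Site C: residuals K 61.3, L 62.1, M 145.3 → max 145.3 km
Site D: residuals K 0.0, L 0.0, M 0.0 → max 0.0 km
Site E: residuals K 92.2, L 98.8, M 107.2 → max 107.2 km
Only Site D has all residuals ≈ 0.

Site D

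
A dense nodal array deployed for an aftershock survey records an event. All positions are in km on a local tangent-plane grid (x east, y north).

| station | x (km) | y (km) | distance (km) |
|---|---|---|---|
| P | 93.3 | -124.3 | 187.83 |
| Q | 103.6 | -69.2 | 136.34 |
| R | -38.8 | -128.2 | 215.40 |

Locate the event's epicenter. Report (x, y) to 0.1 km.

Circle about each station: (x − 93.3)² + (y + 124.3)² = 187.83²; (x − 103.6)² + (y + 69.2)² = 136.34²; (x + 38.8)² + (y + 128.2)² = 215.40².
Subtracting the P equation from the Q and R equations removes the quadratic terms:
20.6 x + 110.2 y = 8057.73
-264.2 x − 7.8 y = -17331.75
Solving the 2×2 system: x ≈ 63.8, y ≈ 61.2 km.

(63.8, 61.2)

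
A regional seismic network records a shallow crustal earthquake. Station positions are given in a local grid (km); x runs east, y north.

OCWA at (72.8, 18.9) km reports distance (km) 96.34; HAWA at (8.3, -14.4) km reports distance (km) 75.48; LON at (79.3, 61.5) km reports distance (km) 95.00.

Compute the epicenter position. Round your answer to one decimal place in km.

Circle about each station: (x − 72.8)² + (y − 18.9)² = 96.34²; (x − 8.3)² + (y + 14.4)² = 75.48²; (x − 79.3)² + (y − 61.5)² = 95.00².
Subtracting the OCWA equation from the HAWA and LON equations removes the quadratic terms:
-129.0 x − 66.6 y = -1796.63
13.0 x + 85.2 y = 4670.09
Solving the 2×2 system: x ≈ -15.6, y ≈ 57.2 km.

x ≈ -15.6 km, y ≈ 57.2 km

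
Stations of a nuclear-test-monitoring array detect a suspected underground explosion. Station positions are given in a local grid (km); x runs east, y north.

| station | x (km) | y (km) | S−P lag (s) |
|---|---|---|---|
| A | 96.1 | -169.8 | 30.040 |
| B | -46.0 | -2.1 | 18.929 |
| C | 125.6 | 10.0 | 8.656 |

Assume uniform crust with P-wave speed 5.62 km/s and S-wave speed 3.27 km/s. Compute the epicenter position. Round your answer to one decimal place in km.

Distance from S−P lag: d = Δt · v_P v_S / (v_P − v_S) = Δt · (5.62·3.27)/(5.62−3.27) ≈ 7.8202·Δt.
So d_A = 234.92, d_B = 148.03, d_C = 67.69 km.
Circle about each station: (x − 96.1)² + (y + 169.8)² = 234.92²; (x + 46.0)² + (y + 2.1)² = 148.03²; (x − 125.6)² + (y − 10.0)² = 67.69².
Subtracting pairs of circle equations eliminates x²+y² and gives linear equations (the radical axes):
-284.2 x + 335.4 y = -2672.31
59.0 x + 359.6 y = 28413.58
Solving the 2×2 system: x ≈ 86.0, y ≈ 64.9 km.
Check against A (with the unrounded x, y): √((x − 96.1)²+(y + 169.8)²) = 234.92 ≈ 234.92 km. ✓

(86.0, 64.9)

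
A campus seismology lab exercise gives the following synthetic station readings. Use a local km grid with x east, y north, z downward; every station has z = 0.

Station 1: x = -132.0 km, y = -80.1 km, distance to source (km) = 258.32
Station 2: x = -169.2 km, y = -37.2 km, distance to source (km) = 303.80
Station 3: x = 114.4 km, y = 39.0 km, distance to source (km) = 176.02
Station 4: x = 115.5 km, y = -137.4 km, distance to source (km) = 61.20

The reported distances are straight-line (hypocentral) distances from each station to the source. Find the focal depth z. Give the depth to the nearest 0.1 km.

z ≈ 60.2 km

Each station gives a sphere (x−x_i)² + (y−y_i)² + z² = d_i² (stations at z=0).
Subtracting the Station 1 sphere from Station 2 and Station 3: z² cancels, leaving linear equations in x and y:
-74.4 x + 85.8 y = -19392.75
492.8 x + 238.2 y = 26514.53
Solving: x ≈ 114.897, y ≈ -126.392 km (keep extra digits for the depth step; rounded: 114.9, -126.4).
Then from the Station 1 sphere: z² = 258.32² − (x + 132.0)² − (y + 80.1)² with x = 114.897, y = -126.392, so z ≈ 60.234 ≈ 60.2 km.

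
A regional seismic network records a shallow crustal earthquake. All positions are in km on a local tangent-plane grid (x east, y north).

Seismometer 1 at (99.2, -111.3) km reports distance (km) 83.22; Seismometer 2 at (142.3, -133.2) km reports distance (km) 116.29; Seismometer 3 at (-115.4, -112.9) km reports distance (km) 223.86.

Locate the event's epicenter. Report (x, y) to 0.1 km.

Circle about each station: (x − 99.2)² + (y + 111.3)² = 83.22²; (x − 142.3)² + (y + 133.2)² = 116.29²; (x + 115.4)² + (y + 112.9)² = 223.86².
Subtracting pairs of circle equations eliminates x²+y² and gives linear equations (the radical axes):
86.2 x − 43.8 y = 9165.40
-429.2 x − 3.2 y = -39352.49
Solving the 2×2 system: x ≈ 91.9, y ≈ -28.4 km.
Check against Seismometer 1 (with the unrounded x, y): √((x − 99.2)²+(y + 111.3)²) = 83.23 ≈ 83.22 km. ✓

x ≈ 91.9 km, y ≈ -28.4 km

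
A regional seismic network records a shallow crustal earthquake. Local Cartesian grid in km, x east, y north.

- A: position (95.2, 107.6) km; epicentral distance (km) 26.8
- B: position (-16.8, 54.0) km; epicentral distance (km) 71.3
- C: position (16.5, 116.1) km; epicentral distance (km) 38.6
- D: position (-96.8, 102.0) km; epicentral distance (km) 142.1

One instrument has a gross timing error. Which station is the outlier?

Solve using three stations at a time. Using B, C, D (subtract circle equations pairwise → linear system) gives (x, y) ≈ (44.8, 89.9).
Distances from that point to each station vs reported:
  A: calculated 53.4 vs reported 26.8 → residual 26.6 km
  B: calculated 71.3 vs reported 71.3 → residual 0.0 km
  C: calculated 38.5 vs reported 38.6 → residual 0.1 km
  D: calculated 142.1 vs reported 142.1 → residual 0.0 km
B, C, D are mutually consistent (residuals ≈ 0); A is off by 26.6 km.

A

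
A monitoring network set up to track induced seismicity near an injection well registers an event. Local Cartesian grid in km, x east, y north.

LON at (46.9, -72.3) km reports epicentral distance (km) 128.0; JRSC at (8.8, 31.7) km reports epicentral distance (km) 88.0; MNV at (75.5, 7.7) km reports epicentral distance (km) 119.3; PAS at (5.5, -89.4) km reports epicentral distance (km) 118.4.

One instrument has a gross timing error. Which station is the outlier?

Solve using three stations at a time. Using LON, MNV, PAS (subtract circle equations pairwise → linear system) gives (x, y) ≈ (-43.4, 18.6).
Distances from that point to each station vs reported:
  LON: calculated 128.1 vs reported 128.0 → residual 0.1 km
  JRSC: calculated 53.9 vs reported 88.0 → residual 34.1 km
  MNV: calculated 119.4 vs reported 119.3 → residual 0.1 km
  PAS: calculated 118.5 vs reported 118.4 → residual 0.1 km
LON, MNV, PAS are mutually consistent (residuals ≈ 0); JRSC is off by 34.1 km.

JRSC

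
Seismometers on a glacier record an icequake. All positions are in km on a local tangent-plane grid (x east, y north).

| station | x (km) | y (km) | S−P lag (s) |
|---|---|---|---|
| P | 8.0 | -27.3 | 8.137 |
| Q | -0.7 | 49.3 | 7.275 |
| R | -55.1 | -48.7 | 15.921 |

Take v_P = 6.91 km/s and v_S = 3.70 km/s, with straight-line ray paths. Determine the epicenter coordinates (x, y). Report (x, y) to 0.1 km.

Distance from S−P lag: d = Δt · v_P v_S / (v_P − v_S) = Δt · (6.91·3.70)/(6.91−3.70) ≈ 7.9648·Δt.
So d_P = 64.81, d_Q = 57.94, d_R = 126.81 km.
Circle about each station: (x − 8.0)² + (y + 27.3)² = 64.81²; (x + 0.7)² + (y − 49.3)² = 57.94²; (x + 55.1)² + (y + 48.7)² = 126.81².
Subtracting the P equation from the Q and R equations removes the quadratic terms:
-17.4 x + 153.2 y = 2464.98
-126.2 x − 42.8 y = -7282.03
Solving the 2×2 system: x ≈ 50.3, y ≈ 21.8 km.

x ≈ 50.3 km, y ≈ 21.8 km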